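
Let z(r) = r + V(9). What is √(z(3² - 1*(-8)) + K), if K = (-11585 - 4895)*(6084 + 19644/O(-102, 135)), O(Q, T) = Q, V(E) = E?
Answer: I*√28059137126/17 ≈ 9853.5*I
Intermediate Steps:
z(r) = 9 + r (z(r) = r + 9 = 9 + r)
K = -1650537920/17 (K = (-11585 - 4895)*(6084 + 19644/(-102)) = -16480*(6084 + 19644*(-1/102)) = -16480*(6084 - 3274/17) = -16480*100154/17 = -1650537920/17 ≈ -9.7090e+7)
√(z(3² - 1*(-8)) + K) = √((9 + (3² - 1*(-8))) - 1650537920/17) = √((9 + (9 + 8)) - 1650537920/17) = √((9 + 17) - 1650537920/17) = √(26 - 1650537920/17) = √(-1650537478/17) = I*√28059137126/17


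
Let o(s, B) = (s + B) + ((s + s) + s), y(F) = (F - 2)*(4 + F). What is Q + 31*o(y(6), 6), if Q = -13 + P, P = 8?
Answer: 5141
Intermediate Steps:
y(F) = (-2 + F)*(4 + F)
o(s, B) = B + 4*s (o(s, B) = (B + s) + (2*s + s) = (B + s) + 3*s = B + 4*s)
Q = -5 (Q = -13 + 8 = -5)
Q + 31*o(y(6), 6) = -5 + 31*(6 + 4*(-8 + 6² + 2*6)) = -5 + 31*(6 + 4*(-8 + 36 + 12)) = -5 + 31*(6 + 4*40) = -5 + 31*(6 + 160) = -5 + 31*166 = -5 + 5146 = 5141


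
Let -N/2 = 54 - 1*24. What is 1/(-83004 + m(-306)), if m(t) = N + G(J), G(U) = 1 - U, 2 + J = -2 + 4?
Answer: -1/83063 ≈ -1.2039e-5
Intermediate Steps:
N = -60 (N = -2*(54 - 1*24) = -2*(54 - 24) = -2*30 = -60)
J = 0 (J = -2 + (-2 + 4) = -2 + 2 = 0)
m(t) = -59 (m(t) = -60 + (1 - 1*0) = -60 + (1 + 0) = -60 + 1 = -59)
1/(-83004 + m(-306)) = 1/(-83004 - 59) = 1/(-83063) = -1/83063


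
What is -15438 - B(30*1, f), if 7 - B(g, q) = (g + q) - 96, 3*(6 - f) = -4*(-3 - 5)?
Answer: -46547/3 ≈ -15516.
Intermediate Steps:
f = -14/3 (f = 6 - (-4)*(-3 - 5)/3 = 6 - (-4)*(-8)/3 = 6 - ⅓*32 = 6 - 32/3 = -14/3 ≈ -4.6667)
B(g, q) = 103 - g - q (B(g, q) = 7 - ((g + q) - 96) = 7 - (-96 + g + q) = 7 + (96 - g - q) = 103 - g - q)
-15438 - B(30*1, f) = -15438 - (103 - 30 - 1*(-14/3)) = -15438 - (103 - 1*30 + 14/3) = -15438 - (103 - 30 + 14/3) = -15438 - 1*233/3 = -15438 - 233/3 = -46547/3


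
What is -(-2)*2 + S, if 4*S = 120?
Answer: 34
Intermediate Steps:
S = 30 (S = (1/4)*120 = 30)
-(-2)*2 + S = -(-2)*2 + 30 = -2*(-2) + 30 = 4 + 30 = 34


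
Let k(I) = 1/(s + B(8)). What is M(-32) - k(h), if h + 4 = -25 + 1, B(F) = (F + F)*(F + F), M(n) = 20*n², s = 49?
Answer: 6246399/305 ≈ 20480.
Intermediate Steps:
B(F) = 4*F² (B(F) = (2*F)*(2*F) = 4*F²)
h = -28 (h = -4 + (-25 + 1) = -4 - 24 = -28)
k(I) = 1/305 (k(I) = 1/(49 + 4*8²) = 1/(49 + 4*64) = 1/(49 + 256) = 1/305)
M(-32) - k(h) = 20*(-32)² - 1*1/305 = 20*1024 - 1/305 = 20480 - 1/305 = 6246399/305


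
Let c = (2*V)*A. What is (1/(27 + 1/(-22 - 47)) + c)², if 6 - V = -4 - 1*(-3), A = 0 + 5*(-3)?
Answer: 152842684401/3467044 ≈ 44084.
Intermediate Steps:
A = -15 (A = 0 - 15 = -15)
V = 7 (V = 6 - (-4 - 1*(-3)) = 6 - (-4 + 3) = 6 - 1*(-1) = 6 + 1 = 7)
c = -210 (c = (2*7)*(-15) = 14*(-15) = -210)
(1/(27 + 1/(-22 - 47)) + c)² = (1/(27 + 1/(-22 - 47)) - 210)² = (1/(27 + 1/(-69)) - 210)² = (1/(27 - 1/69) - 210)² = (1/(1862/69) - 210)² = (69/1862 - 210)² = (-390951/1862)² = 152842684401/3467044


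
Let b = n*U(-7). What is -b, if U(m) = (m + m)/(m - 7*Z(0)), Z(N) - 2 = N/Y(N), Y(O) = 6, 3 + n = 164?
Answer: -322/3 ≈ -107.33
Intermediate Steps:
n = 161 (n = -3 + 164 = 161)
Z(N) = 2 + N/6
U(m) = 2*m/(-14 + m) (U(m) = (m + m)/(m - 7*(2 + (1/6)*0)) = (2*m)/(m - 7*(2 + 0)) = (2*m)/(m - 7*2) = (2*m)/(m - 14) = (2*m)/(-14 + m) = 2*m/(-14 + m))
b = 322/3 (b = 161*(2*(-7)/(-14 - 7)) = 161*(2*(-7)/(-21)) = 161*(2*(-7)*(-1/21)) = 161*(2/3) = 322/3 ≈ 107.33)
-b = -1*322/3 = -322/3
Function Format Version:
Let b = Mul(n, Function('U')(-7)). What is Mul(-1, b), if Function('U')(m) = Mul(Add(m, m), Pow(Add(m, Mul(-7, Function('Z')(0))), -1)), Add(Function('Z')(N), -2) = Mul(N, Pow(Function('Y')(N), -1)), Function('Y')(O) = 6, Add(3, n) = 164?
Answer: Rational(-322, 3) ≈ -107.33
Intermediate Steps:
n = 161 (n = Add(-3, 164) = 161)
Function('Z')(N) = Add(2, Mul(Rational(1, 6), N)) (Function('Z')(N) = Add(2, Mul(N, Pow(6, -1))) = Add(2, Mul(N, Rational(1, 6))) = Add(2, Mul(Rational(1, 6), N)))
Function('U')(m) = Mul(2, m, Pow(Add(-14, m), -1)) (Function('U')(m) = Mul(Add(m, m), Pow(Add(m, Mul(-7, Add(2, Mul(Rational(1, 6), 0)))), -1)) = Mul(Mul(2, m), Pow(Add(m, Mul(-7, Add(2, 0))), -1)) = Mul(Mul(2, m), Pow(Add(m, Mul(-7, 2)), -1)) = Mul(Mul(2, m), Pow(Add(m, -14), -1)) = Mul(Mul(2, m), Pow(Add(-14, m), -1)) = Mul(2, m, Pow(Add(-14, m), -1)))
b = Rational(322, 3) (b = Mul(161, Mul(2, -7, Pow(Add(-14, -7), -1))) = Mul(161, Mul(2, -7, Pow(-21, -1))) = Mul(161, Mul(2, -7, Rational(-1, 21))) = Mul(161, Rational(2, 3)) = Rational(322, 3) ≈ 107.33)
Mul(-1, b) = Mul(-1, Rational(322, 3)) = Rational(-322, 3)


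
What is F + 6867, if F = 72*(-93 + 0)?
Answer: 171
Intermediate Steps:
F = -6696 (F = 72*(-93) = -6696)
F + 6867 = -6696 + 6867 = 171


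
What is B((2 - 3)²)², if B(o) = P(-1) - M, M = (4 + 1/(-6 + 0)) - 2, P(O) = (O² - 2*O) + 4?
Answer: 961/36 ≈ 26.694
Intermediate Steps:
P(O) = 4 + O² - 2*O
M = 11/6 (M = (4 + 1/(-6)) - 2 = (4 - ⅙) - 2 = 23/6 - 2 = 11/6 ≈ 1.8333)
B(o) = 31/6 (B(o) = (4 + (-1)² - 2*(-1)) - 1*11/6 = (4 + 1 + 2) - 11/6 = 7 - 11/6 = 31/6)
B((2 - 3)²)² = (31/6)² = 961/36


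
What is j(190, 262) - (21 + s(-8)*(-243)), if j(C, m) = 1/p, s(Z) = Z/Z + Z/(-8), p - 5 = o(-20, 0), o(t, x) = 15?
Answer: 9301/20 ≈ 465.05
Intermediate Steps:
p = 20 (p = 5 + 15 = 20)
s(Z) = 1 - Z/8 (s(Z) = 1 + Z*(-⅛) = 1 - Z/8)
j(C, m) = 1/20
j(190, 262) - (21 + s(-8)*(-243)) = 1/20 - (21 + (1 - ⅛*(-8))*(-243)) = 1/20 - (21 + (1 + 1)*(-243)) = 1/20 - (21 + 2*(-243)) = 1/20 - (21 - 486) = 1/20 - 1*(-465) = 1/20 + 465 = 9301/20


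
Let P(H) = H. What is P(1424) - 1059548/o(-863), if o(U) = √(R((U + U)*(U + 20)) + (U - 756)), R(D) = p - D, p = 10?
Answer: 1424 + 1059548*I*√1456627/1456627 ≈ 1424.0 + 877.9*I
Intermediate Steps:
R(D) = 10 - D
o(U) = √(-746 + U - 2*U*(20 + U)) (o(U) = √((10 - (U + U)*(U + 20)) + (U - 756)) = √((10 - 2*U*(20 + U)) + (-756 + U)) = √(-746 + U - 2*U*(20 + U)))
P(1424) - 1059548/o(-863) = 1424 - 1059548/(√(-746 - 863 - 2*(-863)*(20 - 863))) = 1424 - 1059548/(√(-746 - 863 - 2*(-863)*(-843))) = 1424 - 1059548/(√(-746 - 863 - 1455018)) = 1424 - 1059548/(√(-1456627)) = 1424 - 1059548/(I*√1456627) = 1424 - 1059548*(-I*√1456627/1456627) = 1424 - (-1059548)*I*√1456627/1456627 = 1424 + 1059548*I*√1456627/1456627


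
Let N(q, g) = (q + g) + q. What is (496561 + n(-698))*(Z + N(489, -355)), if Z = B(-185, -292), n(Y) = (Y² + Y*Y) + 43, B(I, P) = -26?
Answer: 878194164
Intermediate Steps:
n(Y) = 43 + 2*Y² (n(Y) = (Y² + Y²) + 43 = 2*Y² + 43 = 43 + 2*Y²)
Z = -26
N(q, g) = g + 2*q (N(q, g) = (g + q) + q = g + 2*q)
(496561 + n(-698))*(Z + N(489, -355)) = (496561 + (43 + 2*(-698)²))*(-26 + (-355 + 2*489)) = (496561 + (43 + 2*487204))*(-26 + (-355 + 978)) = (496561 + (43 + 974408))*(-26 + 623) = (496561 + 974451)*597 = 1471012*597 = 878194164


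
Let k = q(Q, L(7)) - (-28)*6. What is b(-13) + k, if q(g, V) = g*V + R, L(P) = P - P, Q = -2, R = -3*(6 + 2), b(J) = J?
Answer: 131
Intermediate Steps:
R = -24 (R = -3*8 = -24)
L(P) = 0
q(g, V) = -24 + V*g (q(g, V) = g*V - 24 = V*g - 24 = -24 + V*g)
k = 144 (k = (-24 + 0*(-2)) - (-28)*6 = (-24 + 0) - 1*(-168) = -24 + 168 = 144)
b(-13) + k = -13 + 144 = 131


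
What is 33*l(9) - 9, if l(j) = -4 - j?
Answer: -438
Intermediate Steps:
33*l(9) - 9 = 33*(-4 - 1*9) - 9 = 33*(-4 - 9) - 9 = 33*(-13) - 9 = -429 - 9 = -438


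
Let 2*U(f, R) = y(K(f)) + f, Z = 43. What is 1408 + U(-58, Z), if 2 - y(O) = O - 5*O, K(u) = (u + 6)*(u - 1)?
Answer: 7516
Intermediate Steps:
K(u) = (-1 + u)*(6 + u) (K(u) = (6 + u)*(-1 + u) = (-1 + u)*(6 + u))
y(O) = 2 + 4*O (y(O) = 2 - (O - 5*O) = 2 - (-4)*O = 2 + 4*O)
U(f, R) = -11 + 2*f² + 21*f/2 (U(f, R) = ((2 + 4*(-6 + f² + 5*f)) + f)/2 = ((2 + (-24 + 4*f² + 20*f)) + f)/2 = ((-22 + 4*f² + 20*f) + f)/2 = (-22 + 4*f² + 21*f)/2 = -11 + 2*f² + 21*f/2)
1408 + U(-58, Z) = 1408 + (-11 + 2*(-58)² + (21/2)*(-58)) = 1408 + (-11 + 2*3364 - 609) = 1408 + (-11 + 6728 - 609) = 1408 + 6108 = 7516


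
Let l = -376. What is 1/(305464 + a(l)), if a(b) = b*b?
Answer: 1/446840 ≈ 2.2379e-6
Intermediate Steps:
a(b) = b**2
1/(305464 + a(l)) = 1/(305464 + (-376)**2) = 1/(305464 + 141376) = 1/446840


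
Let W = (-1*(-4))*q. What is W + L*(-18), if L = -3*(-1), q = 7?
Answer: -26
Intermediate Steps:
L = 3
W = 28 (W = -1*(-4)*7 = 4*7 = 28)
W + L*(-18) = 28 + 3*(-18) = 28 - 54 = -26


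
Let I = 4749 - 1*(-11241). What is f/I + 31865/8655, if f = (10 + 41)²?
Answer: 35468867/9226230 ≈ 3.8444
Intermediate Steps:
f = 2601 (f = 51² = 2601)
I = 15990 (I = 4749 + 11241 = 15990)
f/I + 31865/8655 = 2601/15990 + 31865/8655 = 2601*(1/15990) + 31865*(1/8655) = 867/5330 + 6373/1731 = 35468867/9226230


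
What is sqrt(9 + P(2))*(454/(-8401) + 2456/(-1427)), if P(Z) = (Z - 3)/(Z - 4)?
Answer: -10640357*sqrt(38)/11988227 ≈ -5.4713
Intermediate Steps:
P(Z) = (-3 + Z)/(-4 + Z)
sqrt(9 + P(2))*(454/(-8401) + 2456/(-1427)) = sqrt(9 + (-3 + 2)/(-4 + 2))*(454/(-8401) + 2456/(-1427)) = sqrt(9 - 1/(-2))*(454*(-1/8401) + 2456*(-1/1427)) = sqrt(9 - 1/2*(-1))*(-454/8401 - 2456/1427) = sqrt(9 + 1/2)*(-21280714/11988227) = sqrt(19/2)*(-21280714/11988227) = (sqrt(38)/2)*(-21280714/11988227) = -10640357*sqrt(38)/11988227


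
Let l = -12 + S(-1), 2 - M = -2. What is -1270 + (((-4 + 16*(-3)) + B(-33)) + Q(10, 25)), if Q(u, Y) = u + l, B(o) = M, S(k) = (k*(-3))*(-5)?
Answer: -1335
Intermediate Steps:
S(k) = 15*k (S(k) = -3*k*(-5) = 15*k)
M = 4 (M = 2 - 1*(-2) = 2 + 2 = 4)
l = -27 (l = -12 + 15*(-1) = -12 - 15 = -27)
B(o) = 4
Q(u, Y) = -27 + u (Q(u, Y) = u - 27 = -27 + u)
-1270 + (((-4 + 16*(-3)) + B(-33)) + Q(10, 25)) = -1270 + (((-4 + 16*(-3)) + 4) + (-27 + 10)) = -1270 + (((-4 - 48) + 4) - 17) = -1270 + ((-52 + 4) - 17) = -1270 + (-48 - 17) = -1270 - 65 = -1335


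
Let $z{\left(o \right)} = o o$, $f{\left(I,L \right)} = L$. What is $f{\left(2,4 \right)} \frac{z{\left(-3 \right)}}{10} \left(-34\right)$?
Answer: $- \frac{612}{5} \approx -122.4$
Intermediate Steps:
$z{\left(o \right)} = o^{2}$
$f{\left(2,4 \right)} \frac{z{\left(-3 \right)}}{10} \left(-34\right) = 4 \frac{\left(-3\right)^{2}}{10} \left(-34\right) = 4 \cdot 9 \cdot \frac{1}{10} \left(-34\right) = 4 \cdot \frac{9}{10} \left(-34\right) = \frac{18}{5} \left(-34\right) = - \frac{612}{5}$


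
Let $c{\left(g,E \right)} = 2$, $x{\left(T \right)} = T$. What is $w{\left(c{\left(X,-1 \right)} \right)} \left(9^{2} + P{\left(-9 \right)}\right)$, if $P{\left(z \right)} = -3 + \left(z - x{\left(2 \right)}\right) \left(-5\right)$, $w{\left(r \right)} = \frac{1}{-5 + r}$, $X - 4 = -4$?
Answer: $- \frac{133}{3} \approx -44.333$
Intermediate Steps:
$X = 0$ ($X = 4 - 4 = 0$)
$P{\left(z \right)} = 7 - 5 z$ ($P{\left(z \right)} = -3 + \left(z - 2\right) \left(-5\right) = -3 + \left(-2 + z\right) \left(-5\right) = -3 - \left(-10 + 5 z\right) = 7 - 5 z$)
$w{\left(c{\left(X,-1 \right)} \right)} \left(9^{2} + P{\left(-9 \right)}\right) = \frac{9^{2} + \left(7 - -45\right)}{-5 + 2} = \frac{81 + \left(7 + 45\right)}{-3} = - \frac{81 + 52}{3} = \left(- \frac{1}{3}\right) 133 = - \frac{133}{3}$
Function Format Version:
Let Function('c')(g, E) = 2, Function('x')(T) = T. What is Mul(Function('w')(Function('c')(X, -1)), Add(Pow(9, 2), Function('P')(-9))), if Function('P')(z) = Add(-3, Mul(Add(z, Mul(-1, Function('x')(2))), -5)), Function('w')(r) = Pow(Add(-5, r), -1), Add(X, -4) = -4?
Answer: Rational(-133, 3) ≈ -44.333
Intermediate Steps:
X = 0 (X = Add(4, -4) = 0)
Function('P')(z) = Add(7, Mul(-5, z)) (Function('P')(z) = Add(-3, Mul(Add(z, Mul(-1, 2)), -5)) = Add(-3, Mul(Add(z, -2), -5)) = Add(-3, Mul(Add(-2, z), -5)) = Add(-3, Add(10, Mul(-5, z))) = Add(7, Mul(-5, z)))
Mul(Function('w')(Function('c')(X, -1)), Add(Pow(9, 2), Function('P')(-9))) = Mul(Pow(Add(-5, 2), -1), Add(Pow(9, 2), Add(7, Mul(-5, -9)))) = Mul(Pow(-3, -1), Add(81, Add(7, 45))) = Mul(Rational(-1, 3), Add(81, 52)) = Mul(Rational(-1, 3), 133) = Rational(-133, 3)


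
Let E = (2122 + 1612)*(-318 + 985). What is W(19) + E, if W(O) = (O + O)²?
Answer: 2492022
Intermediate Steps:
W(O) = 4*O² (W(O) = (2*O)² = 4*O²)
E = 2490578 (E = 3734*667 = 2490578)
W(19) + E = 4*19² + 2490578 = 4*361 + 2490578 = 1444 + 2490578 = 2492022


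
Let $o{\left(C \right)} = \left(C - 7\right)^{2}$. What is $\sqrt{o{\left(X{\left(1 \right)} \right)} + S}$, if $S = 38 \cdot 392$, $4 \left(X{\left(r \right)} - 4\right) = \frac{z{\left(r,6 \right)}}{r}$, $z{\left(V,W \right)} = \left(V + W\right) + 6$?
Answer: $\frac{\sqrt{238337}}{4} \approx 122.05$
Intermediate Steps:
$z{\left(V,W \right)} = 6 + V + W$
$X{\left(r \right)} = 4 + \frac{12 + r}{4 r}$ ($X{\left(r \right)} = 4 + \frac{\left(6 + r + 6\right) \frac{1}{r}}{4} = 4 + \frac{\left(12 + r\right) \frac{1}{r}}{4} = 4 + \frac{\frac{1}{r} \left(12 + r\right)}{4} = 4 + \frac{12 + r}{4 r}$)
$S = 14896$
$o{\left(C \right)} = \left(-7 + C\right)^{2}$
$\sqrt{o{\left(X{\left(1 \right)} \right)} + S} = \sqrt{\left(-7 + \left(\frac{17}{4} + \frac{3}{1}\right)\right)^{2} + 14896} = \sqrt{\left(-7 + \left(\frac{17}{4} + 3 \cdot 1\right)\right)^{2} + 14896} = \sqrt{\left(-7 + \left(\frac{17}{4} + 3\right)\right)^{2} + 14896} = \sqrt{\left(-7 + \frac{29}{4}\right)^{2} + 14896} = \sqrt{\left(\frac{1}{4}\right)^{2} + 14896} = \sqrt{\frac{1}{16} + 14896} = \sqrt{\frac{238337}{16}} = \frac{\sqrt{238337}}{4}$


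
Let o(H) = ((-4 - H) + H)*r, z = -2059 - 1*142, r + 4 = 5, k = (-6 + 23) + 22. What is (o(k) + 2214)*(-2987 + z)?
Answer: -11465480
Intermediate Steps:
k = 39 (k = 17 + 22 = 39)
r = 1 (r = -4 + 5 = 1)
z = -2201 (z = -2059 - 142 = -2201)
o(H) = -4 (o(H) = ((-4 - H) + H)*1 = -4*1 = -4)
(o(k) + 2214)*(-2987 + z) = (-4 + 2214)*(-2987 - 2201) = 2210*(-5188) = -11465480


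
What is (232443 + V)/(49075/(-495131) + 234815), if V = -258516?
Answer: -110338039/993710570 ≈ -0.11104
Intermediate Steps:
(232443 + V)/(49075/(-495131) + 234815) = (232443 - 258516)/(49075/(-495131) + 234815) = -26073/(49075*(-1/495131) + 234815) = -26073/(-3775/38087 + 234815) = -26073/8943395130/38087 = -26073*38087/8943395130 = -110338039/993710570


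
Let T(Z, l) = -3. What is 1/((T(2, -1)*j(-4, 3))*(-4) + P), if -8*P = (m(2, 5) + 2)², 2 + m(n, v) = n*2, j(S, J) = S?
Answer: -1/50 ≈ -0.020000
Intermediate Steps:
m(n, v) = -2 + 2*n (m(n, v) = -2 + n*2 = -2 + 2*n)
P = -2 (P = -((-2 + 2*2) + 2)²/8 = -((-2 + 4) + 2)²/8 = -(2 + 2)²/8 = -⅛*4² = -⅛*16 = -2)
1/((T(2, -1)*j(-4, 3))*(-4) + P) = 1/(-3*(-4)*(-4) - 2) = 1/(12*(-4) - 2) = 1/(-48 - 2) = 1/(-50) = -1/50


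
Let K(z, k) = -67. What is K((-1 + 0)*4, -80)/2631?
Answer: -67/2631 ≈ -0.025466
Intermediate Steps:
K((-1 + 0)*4, -80)/2631 = -67/2631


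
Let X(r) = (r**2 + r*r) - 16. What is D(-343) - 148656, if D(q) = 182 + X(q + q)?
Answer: 792702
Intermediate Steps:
X(r) = -16 + 2*r**2 (X(r) = (r**2 + r**2) - 16 = 2*r**2 - 16 = -16 + 2*r**2)
D(q) = 166 + 8*q**2 (D(q) = 182 + (-16 + 2*(q + q)**2) = 182 + (-16 + 2*(2*q)**2) = 182 + (-16 + 2*(4*q**2)) = 182 + (-16 + 8*q**2) = 166 + 8*q**2)
D(-343) - 148656 = (166 + 8*(-343)**2) - 148656 = (166 + 8*117649) - 148656 = (166 + 941192) - 148656 = 941358 - 148656 = 792702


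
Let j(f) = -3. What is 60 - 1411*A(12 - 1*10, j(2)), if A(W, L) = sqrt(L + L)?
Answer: 60 - 1411*I*sqrt(6) ≈ 60.0 - 3456.2*I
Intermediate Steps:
A(W, L) = sqrt(2)*sqrt(L) (A(W, L) = sqrt(2*L) = sqrt(2)*sqrt(L))
60 - 1411*A(12 - 1*10, j(2)) = 60 - 1411*sqrt(2)*sqrt(-3) = 60 - 1411*sqrt(2)*I*sqrt(3) = 60 - 1411*I*sqrt(6)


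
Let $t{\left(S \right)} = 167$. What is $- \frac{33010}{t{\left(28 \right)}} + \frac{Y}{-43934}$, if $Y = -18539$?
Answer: $- \frac{1447165327}{7336978} \approx -197.24$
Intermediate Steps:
$- \frac{33010}{t{\left(28 \right)}} + \frac{Y}{-43934} = - \frac{33010}{167} - \frac{18539}{-43934} = \left(-33010\right) \frac{1}{167} - - \frac{18539}{43934} = - \frac{33010}{167} + \frac{18539}{43934} = - \frac{1447165327}{7336978}$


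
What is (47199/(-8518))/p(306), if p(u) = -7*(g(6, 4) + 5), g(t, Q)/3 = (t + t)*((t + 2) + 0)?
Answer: 47199/17470418 ≈ 0.0027017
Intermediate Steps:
g(t, Q) = 6*t*(2 + t) (g(t, Q) = 3*((t + t)*((t + 2) + 0)) = 3*((2*t)*((2 + t) + 0)) = 3*((2*t)*(2 + t)) = 3*(2*t*(2 + t)) = 6*t*(2 + t))
p(u) = -2051 (p(u) = -7*(6*6*(2 + 6) + 5) = -7*(6*6*8 + 5) = -7*(288 + 5) = -7*293 = -2051)
(47199/(-8518))/p(306) = (47199/(-8518))/(-2051) = (47199*(-1/8518))*(-1/2051) = -47199/8518*(-1/2051) = 47199/17470418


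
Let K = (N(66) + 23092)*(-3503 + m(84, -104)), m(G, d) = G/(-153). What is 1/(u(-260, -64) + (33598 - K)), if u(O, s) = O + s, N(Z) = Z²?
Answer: 51/4906133062 ≈ 1.0395e-8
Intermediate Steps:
m(G, d) = -G/153 (m(G, d) = G*(-1/153) = -G/153)
K = -4904436088/51 (K = (66² + 23092)*(-3503 - 1/153*84) = (4356 + 23092)*(-3503 - 28/51) = 27448*(-178681/51) = -4904436088/51 ≈ -9.6165e+7)
1/(u(-260, -64) + (33598 - K)) = 1/((-260 - 64) + (33598 - 1*(-4904436088/51))) = 1/(-324 + (33598 + 4904436088/51)) = 1/(-324 + 4906149586/51) = 1/(4906133062/51) = 51/4906133062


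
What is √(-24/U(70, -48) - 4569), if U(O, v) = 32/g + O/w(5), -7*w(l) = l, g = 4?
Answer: I*√1027965/15 ≈ 67.592*I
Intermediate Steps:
w(l) = -l/7
U(O, v) = 8 - 7*O/5 (U(O, v) = 32/4 + O/((-⅐*5)) = 32*(¼) + O/(-5/7) = 8 + O*(-7/5) = 8 - 7*O/5)
√(-24/U(70, -48) - 4569) = √(-24/(8 - 7/5*70) - 4569) = √(-24/(8 - 98) - 4569) = √(-24/(-90) - 4569) = √(-24*(-1/90) - 4569) = √(4/15 - 4569) = √(-68531/15) = I*√1027965/15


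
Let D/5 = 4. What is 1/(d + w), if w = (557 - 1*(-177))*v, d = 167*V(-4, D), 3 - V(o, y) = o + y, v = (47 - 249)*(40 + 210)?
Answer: -1/37069171 ≈ -2.6977e-8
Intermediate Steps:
D = 20 (D = 5*4 = 20)
v = -50500 (v = -202*250 = -50500)
V(o, y) = 3 - o - y (V(o, y) = 3 - (o + y) = 3 + (-o - y) = 3 - o - y)
d = -2171 (d = 167*(3 - 1*(-4) - 1*20) = 167*(3 + 4 - 20) = 167*(-13) = -2171)
w = -37067000 (w = (557 - 1*(-177))*(-50500) = (557 + 177)*(-50500) = 734*(-50500) = -37067000)
1/(d + w) = 1/(-2171 - 37067000) = 1/(-37069171) = -1/37069171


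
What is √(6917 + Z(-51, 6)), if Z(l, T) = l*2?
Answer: √6815 ≈ 82.553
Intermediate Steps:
Z(l, T) = 2*l
√(6917 + Z(-51, 6)) = √(6917 + 2*(-51)) = √(6917 - 102) = √6815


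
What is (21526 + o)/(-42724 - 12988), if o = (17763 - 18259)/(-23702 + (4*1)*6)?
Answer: -127423281/329787184 ≈ -0.38638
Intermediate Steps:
o = 248/11839 (o = -496/(-23702 + 4*6) = -496/(-23702 + 24) = -496/(-23678) = -496*(-1/23678) = 248/11839 ≈ 0.020948)
(21526 + o)/(-42724 - 12988) = (21526 + 248/11839)/(-42724 - 12988) = (254846562/11839)/(-55712) = (254846562/11839)*(-1/55712) = -127423281/329787184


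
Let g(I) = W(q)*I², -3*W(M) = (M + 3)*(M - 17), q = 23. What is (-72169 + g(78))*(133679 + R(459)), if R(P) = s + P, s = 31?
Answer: -52129620753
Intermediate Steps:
W(M) = -(-17 + M)*(3 + M)/3 (W(M) = -(M + 3)*(M - 17)/3 = -(3 + M)*(-17 + M)/3 = -(-17 + M)*(3 + M)/3)
R(P) = 31 + P
g(I) = -52*I² (g(I) = (17 - ⅓*23² + (14/3)*23)*I² = (17 - ⅓*529 + 322/3)*I² = (17 - 529/3 + 322/3)*I² = -52*I²)
(-72169 + g(78))*(133679 + R(459)) = (-72169 - 52*78²)*(133679 + (31 + 459)) = (-72169 - 52*6084)*(133679 + 490) = (-72169 - 316368)*134169 = -388537*134169 = -52129620753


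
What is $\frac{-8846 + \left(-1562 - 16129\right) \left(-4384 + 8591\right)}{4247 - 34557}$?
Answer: $\frac{74434883}{30310} \approx 2455.8$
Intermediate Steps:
$\frac{-8846 + \left(-1562 - 16129\right) \left(-4384 + 8591\right)}{4247 - 34557} = \frac{-8846 - 74426037}{-30310} = \left(-8846 - 74426037\right) \left(- \frac{1}{30310}\right) = \left(-74434883\right) \left(- \frac{1}{30310}\right) = \frac{74434883}{30310}$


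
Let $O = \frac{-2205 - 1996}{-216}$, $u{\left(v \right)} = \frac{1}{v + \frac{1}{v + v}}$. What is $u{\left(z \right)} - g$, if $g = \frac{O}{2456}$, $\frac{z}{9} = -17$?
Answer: $- \frac{359018395}{24837292224} \approx -0.014455$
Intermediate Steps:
$z = -153$ ($z = 9 \left(-17\right) = -153$)
$u{\left(v \right)} = \frac{1}{v + \frac{1}{2 v}}$
$O = \frac{4201}{216}$ ($O = \left(-2205 - 1996\right) \left(- \frac{1}{216}\right) = \left(-4201\right) \left(- \frac{1}{216}\right) = \frac{4201}{216} \approx 19.449$)
$g = \frac{4201}{530496}$ ($g = \frac{4201}{216 \cdot 2456} = \frac{4201}{216} \cdot \frac{1}{2456} = \frac{4201}{530496} \approx 0.007919$)
$u{\left(z \right)} - g = 2 \left(-153\right) \frac{1}{1 + 2 \left(-153\right)^{2}} - \frac{4201}{530496} = 2 \left(-153\right) \frac{1}{1 + 2 \cdot 23409} - \frac{4201}{530496} = 2 \left(-153\right) \frac{1}{1 + 46818} - \frac{4201}{530496} = 2 \left(-153\right) \frac{1}{46819} - \frac{4201}{530496} = - \frac{306}{46819} - \frac{4201}{530496} = - \frac{359018395}{24837292224}$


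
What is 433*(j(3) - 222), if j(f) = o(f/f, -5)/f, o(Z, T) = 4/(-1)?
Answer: -290110/3 ≈ -96703.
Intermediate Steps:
o(Z, T) = -4 (o(Z, T) = 4*(-1) = -4)
j(f) = -4/f
433*(j(3) - 222) = 433*(-4/3 - 222) = 433*(-670/3) = -290110/3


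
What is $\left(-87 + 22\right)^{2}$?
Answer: $4225$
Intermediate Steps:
$\left(-87 + 22\right)^{2} = \left(-65\right)^{2} = 4225$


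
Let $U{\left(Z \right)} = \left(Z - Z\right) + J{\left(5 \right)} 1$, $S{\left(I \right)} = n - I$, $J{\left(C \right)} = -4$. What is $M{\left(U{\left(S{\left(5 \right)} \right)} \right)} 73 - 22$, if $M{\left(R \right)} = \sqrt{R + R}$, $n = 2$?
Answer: $-22 + 146 i \sqrt{2} \approx -22.0 + 206.48 i$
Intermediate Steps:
$S{\left(I \right)} = 2 - I$
$U{\left(Z \right)} = -4$ ($U{\left(Z \right)} = \left(Z - Z\right) - 4 = 0 - 4 = -4$)
$M{\left(R \right)} = \sqrt{2} \sqrt{R}$ ($M{\left(R \right)} = \sqrt{2 R} = \sqrt{2} \sqrt{R}$)
$M{\left(U{\left(S{\left(5 \right)} \right)} \right)} 73 - 22 = \sqrt{2} \sqrt{-4} \cdot 73 - 22 = \sqrt{2} \cdot 2 i 73 - 22 = 2 i \sqrt{2} \cdot 73 - 22 = 146 i \sqrt{2} - 22 = -22 + 146 i \sqrt{2}$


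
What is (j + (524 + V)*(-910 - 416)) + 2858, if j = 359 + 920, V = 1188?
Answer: -2265975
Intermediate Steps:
j = 1279
(j + (524 + V)*(-910 - 416)) + 2858 = (1279 + (524 + 1188)*(-910 - 416)) + 2858 = (1279 + 1712*(-1326)) + 2858 = (1279 - 2270112) + 2858 = -2268833 + 2858 = -2265975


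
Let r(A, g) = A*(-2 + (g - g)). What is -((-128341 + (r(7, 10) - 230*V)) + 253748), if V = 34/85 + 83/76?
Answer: -4751893/38 ≈ -1.2505e+5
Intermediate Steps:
V = 567/380 (V = 34*(1/85) + 83*(1/76) = ⅖ + 83/76 = 567/380 ≈ 1.4921)
r(A, g) = -2*A (r(A, g) = A*(-2 + 0) = A*(-2) = -2*A)
-((-128341 + (r(7, 10) - 230*V)) + 253748) = -((-128341 + (-2*7 - 230*567/380)) + 253748) = -((-128341 + (-14 - 13041/38)) + 253748) = -((-128341 - 13573/38) + 253748) = -(-4890531/38 + 253748) = -1*4751893/38 = -4751893/38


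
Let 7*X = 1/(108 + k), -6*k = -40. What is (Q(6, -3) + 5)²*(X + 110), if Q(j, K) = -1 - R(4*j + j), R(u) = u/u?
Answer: 2383947/2408 ≈ 990.01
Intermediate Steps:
k = 20/3 (k = -⅙*(-40) = 20/3 ≈ 6.6667)
R(u) = 1
Q(j, K) = -2 (Q(j, K) = -1 - 1*1 = -1 - 1 = -2)
X = 3/2408 (X = 1/(7*(108 + 20/3)) = 1/(7*(344/3)) = (⅐)*(3/344) = 3/2408 ≈ 0.0012458)
(Q(6, -3) + 5)²*(X + 110) = (-2 + 5)²*(3/2408 + 110) = 3²*(264883/2408) = 9*(264883/2408) = 2383947/2408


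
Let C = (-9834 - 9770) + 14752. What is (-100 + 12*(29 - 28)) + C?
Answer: -4940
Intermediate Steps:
C = -4852 (C = -19604 + 14752 = -4852)
(-100 + 12*(29 - 28)) + C = (-100 + 12*(29 - 28)) - 4852 = (-100 + 12*1) - 4852 = (-100 + 12) - 4852 = -88 - 4852 = -4940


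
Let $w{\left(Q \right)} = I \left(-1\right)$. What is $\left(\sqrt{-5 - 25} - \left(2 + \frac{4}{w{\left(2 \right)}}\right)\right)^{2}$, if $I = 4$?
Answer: $\left(1 - i \sqrt{30}\right)^{2} \approx -29.0 - 10.954 i$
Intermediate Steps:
$w{\left(Q \right)} = -4$ ($w{\left(Q \right)} = 4 \left(-1\right) = -4$)
$\left(\sqrt{-5 - 25} - \left(2 + \frac{4}{w{\left(2 \right)}}\right)\right)^{2} = \left(\sqrt{-5 - 25} - \left(-1 + 2\right)\right)^{2} = \left(\sqrt{-30} - 1\right)^{2} = \left(i \sqrt{30} + \left(1 - 2\right)\right)^{2} = \left(i \sqrt{30} - 1\right)^{2} = \left(-1 + i \sqrt{30}\right)^{2}$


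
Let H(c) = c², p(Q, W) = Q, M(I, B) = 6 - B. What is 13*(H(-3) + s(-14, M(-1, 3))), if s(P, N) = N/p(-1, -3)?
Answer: 78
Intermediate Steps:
s(P, N) = -N (s(P, N) = N/(-1) = N*(-1) = -N)
13*(H(-3) + s(-14, M(-1, 3))) = 13*((-3)² - (6 - 1*3)) = 13*(9 - (6 - 3)) = 13*(9 - 1*3) = 13*(9 - 3) = 13*6 = 78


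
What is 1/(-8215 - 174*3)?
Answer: -1/8737 ≈ -0.00011446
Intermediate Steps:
1/(-8215 - 174*3) = 1/(-8215 - 522) = 1/(-8737) = -1/8737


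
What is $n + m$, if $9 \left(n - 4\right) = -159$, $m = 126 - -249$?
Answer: $\frac{1084}{3} \approx 361.33$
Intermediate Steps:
$m = 375$ ($m = 126 + 249 = 375$)
$n = - \frac{41}{3}$ ($n = 4 + \frac{1}{9} \left(-159\right) = 4 - \frac{53}{3} = - \frac{41}{3} \approx -13.667$)
$n + m = - \frac{41}{3} + 375 = \frac{1084}{3}$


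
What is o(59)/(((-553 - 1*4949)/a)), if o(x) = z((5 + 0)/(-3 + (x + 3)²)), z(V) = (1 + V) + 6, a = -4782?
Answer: 21432924/3522197 ≈ 6.0851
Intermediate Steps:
z(V) = 7 + V
o(x) = 7 + 5/(-3 + (3 + x)²) (o(x) = 7 + (5 + 0)/(-3 + (x + 3)²) = 7 + 5/(-3 + (3 + x)²))
o(59)/(((-553 - 1*4949)/a)) = ((-16 + 7*(3 + 59)²)/(-3 + (3 + 59)²))/(((-553 - 1*4949)/(-4782))) = ((-16 + 7*62²)/(-3 + 62²))/(((-553 - 4949)*(-1/4782))) = ((-16 + 7*3844)/(-3 + 3844))/((-5502*(-1/4782))) = ((-16 + 26908)/3841)/(917/797) = ((1/3841)*26892)*(797/917) = (26892/3841)*(797/917) = 21432924/3522197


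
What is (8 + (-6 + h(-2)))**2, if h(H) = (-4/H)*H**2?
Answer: 100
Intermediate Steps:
h(H) = -4*H
(8 + (-6 + h(-2)))**2 = (8 + (-6 - 4*(-2)))**2 = (8 + (-6 + 8))**2 = (8 + 2)**2 = 10**2 = 100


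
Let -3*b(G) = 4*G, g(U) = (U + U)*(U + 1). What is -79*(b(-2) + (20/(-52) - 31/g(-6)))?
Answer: -36261/260 ≈ -139.47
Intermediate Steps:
g(U) = 2*U*(1 + U) (g(U) = (2*U)*(1 + U) = 2*U*(1 + U))
b(G) = -4*G/3
-79*(b(-2) + (20/(-52) - 31/g(-6))) = -79*(-4/3*(-2) + (20/(-52) - 31*(-1/(12*(1 - 6))))) = -79*(8/3 + (20*(-1/52) - 31/(2*(-6)*(-5)))) = -79*(8/3 + (-5/13 - 31/60)) = -79*(8/3 - 703/780) = -79*459/260 = -36261/260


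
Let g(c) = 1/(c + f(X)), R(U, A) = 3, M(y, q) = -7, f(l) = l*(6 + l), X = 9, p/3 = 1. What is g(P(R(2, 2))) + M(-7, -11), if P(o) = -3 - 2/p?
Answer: -2755/394 ≈ -6.9924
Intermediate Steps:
p = 3 (p = 3*1 = 3)
P(o) = -11/3 (P(o) = -3 - 2/3 = -3 - 1*⅔ = -3 - ⅔ = -11/3)
g(c) = 1/(135 + c) (g(c) = 1/(c + 9*(6 + 9)) = 1/(c + 9*15) = 1/(c + 135) = 1/(135 + c))
g(P(R(2, 2))) + M(-7, -11) = 1/(135 - 11/3) - 7 = 1/(394/3) - 7 = 3/394 - 7 = -2755/394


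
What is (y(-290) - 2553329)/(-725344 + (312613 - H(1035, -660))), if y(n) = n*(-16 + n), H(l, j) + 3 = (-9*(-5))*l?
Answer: 2464589/459303 ≈ 5.3659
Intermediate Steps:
H(l, j) = -3 + 45*l (H(l, j) = -3 + (-9*(-5))*l = -3 + 45*l)
(y(-290) - 2553329)/(-725344 + (312613 - H(1035, -660))) = (-290*(-16 - 290) - 2553329)/(-725344 + (312613 - (-3 + 45*1035))) = (-290*(-306) - 2553329)/(-725344 + (312613 - (-3 + 46575))) = (88740 - 2553329)/(-725344 + (312613 - 1*46572)) = -2464589/(-725344 + (312613 - 46572)) = -2464589/(-725344 + 266041) = -2464589/(-459303) = -2464589*(-1/459303) = 2464589/459303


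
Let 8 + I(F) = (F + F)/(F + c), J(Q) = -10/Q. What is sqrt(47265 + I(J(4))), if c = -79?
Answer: sqrt(1255572863)/163 ≈ 217.39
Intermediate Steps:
I(F) = -8 + 2*F/(-79 + F) (I(F) = -8 + (F + F)/(F - 79) = -8 + (2*F)/(-79 + F) = -8 + 2*F/(-79 + F))
sqrt(47265 + I(J(4))) = sqrt(47265 + 2*(316 - (-30)/4)/(-79 - 10/4)) = sqrt(47265 + 2*(316 - (-30)/4)/(-79 - 10*1/4)) = sqrt(47265 + 2*(316 - 3*(-5/2))/(-79 - 5/2)) = sqrt(47265 + 2*(316 + 15/2)/(-163/2)) = sqrt(47265 + 2*(-2/163)*(647/2)) = sqrt(47265 - 1294/163) = sqrt(7702901/163) = sqrt(1255572863)/163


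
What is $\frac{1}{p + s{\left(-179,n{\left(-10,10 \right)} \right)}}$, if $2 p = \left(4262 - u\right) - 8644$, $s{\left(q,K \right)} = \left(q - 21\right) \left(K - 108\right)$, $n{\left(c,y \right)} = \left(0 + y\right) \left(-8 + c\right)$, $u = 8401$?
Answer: $\frac{2}{102417} \approx 1.9528 \cdot 10^{-5}$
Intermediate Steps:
$n{\left(c,y \right)} = y \left(-8 + c\right)$
$s{\left(q,K \right)} = \left(-108 + K\right) \left(-21 + q\right)$ ($s{\left(q,K \right)} = \left(-21 + q\right) \left(-108 + K\right) = \left(-108 + K\right) \left(-21 + q\right)$)
$p = - \frac{12783}{2}$ ($p = \frac{\left(4262 - 8401\right) - 8644}{2} = \frac{-4139 - 8644}{2} = \frac{1}{2} \left(-12783\right) = - \frac{12783}{2} \approx -6391.5$)
$\frac{1}{p + s{\left(-179,n{\left(-10,10 \right)} \right)}} = \frac{1}{- \frac{12783}{2} + \left(2268 - -19332 - 21 \cdot 10 \left(-8 - 10\right) + 10 \left(-8 - 10\right) \left(-179\right)\right)} = \frac{1}{- \frac{12783}{2} + \left(2268 + 19332 - 21 \cdot 10 \left(-18\right) + 10 \left(-18\right) \left(-179\right)\right)} = \frac{1}{- \frac{12783}{2} + \left(2268 + 19332 - -3780 - -32220\right)} = \frac{1}{- \frac{12783}{2} + \left(2268 + 19332 + 3780 + 32220\right)} = \frac{1}{- \frac{12783}{2} + 57600} = \frac{1}{\frac{102417}{2}} = \frac{2}{102417}$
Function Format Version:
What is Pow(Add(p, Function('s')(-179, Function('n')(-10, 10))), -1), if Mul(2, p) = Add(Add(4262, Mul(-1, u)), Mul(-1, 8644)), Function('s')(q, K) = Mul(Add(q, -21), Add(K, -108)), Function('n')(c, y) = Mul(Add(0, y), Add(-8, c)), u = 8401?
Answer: Rational(2, 102417) ≈ 1.9528e-5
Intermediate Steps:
Function('n')(c, y) = Mul(y, Add(-8, c))
Function('s')(q, K) = Mul(Add(-108, K), Add(-21, q)) (Function('s')(q, K) = Mul(Add(-21, q), Add(-108, K)) = Mul(Add(-108, K), Add(-21, q)))
p = Rational(-12783, 2) (p = Mul(Rational(1, 2), Add(Add(4262, Mul(-1, 8401)), Mul(-1, 8644))) = Mul(Rational(1, 2), Add(Add(4262, -8401), -8644)) = Mul(Rational(1, 2), Add(-4139, -8644)) = Mul(Rational(1, 2), -12783) = Rational(-12783, 2) ≈ -6391.5)
Pow(Add(p, Function('s')(-179, Function('n')(-10, 10))), -1) = Pow(Add(Rational(-12783, 2), Add(2268, Mul(-108, -179), Mul(-21, Mul(10, Add(-8, -10))), Mul(Mul(10, Add(-8, -10)), -179))), -1) = Pow(Add(Rational(-12783, 2), Add(2268, 19332, Mul(-21, Mul(10, -18)), Mul(Mul(10, -18), -179))), -1) = Pow(Add(Rational(-12783, 2), Add(2268, 19332, Mul(-21, -180), Mul(-180, -179))), -1) = Pow(Add(Rational(-12783, 2), Add(2268, 19332, 3780, 32220)), -1) = Pow(Add(Rational(-12783, 2), 57600), -1) = Pow(Rational(102417, 2), -1) = Rational(2, 102417)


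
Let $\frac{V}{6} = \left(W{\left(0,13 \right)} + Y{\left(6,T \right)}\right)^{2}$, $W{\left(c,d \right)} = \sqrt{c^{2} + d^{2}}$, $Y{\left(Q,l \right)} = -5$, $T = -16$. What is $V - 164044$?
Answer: $-163660$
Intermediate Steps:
$V = 384$ ($V = 6 \left(\sqrt{0^{2} + 13^{2}} - 5\right)^{2} = 6 \left(\sqrt{0 + 169} - 5\right)^{2} = 6 \left(\sqrt{169} - 5\right)^{2} = 6 \left(13 - 5\right)^{2} = 6 \cdot 8^{2} = 6 \cdot 64 = 384$)
$V - 164044 = 384 - 164044 = -163660$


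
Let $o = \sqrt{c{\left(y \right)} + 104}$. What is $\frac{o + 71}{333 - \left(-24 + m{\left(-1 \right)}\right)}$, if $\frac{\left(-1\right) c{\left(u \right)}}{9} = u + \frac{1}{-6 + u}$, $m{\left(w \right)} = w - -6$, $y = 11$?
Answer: $\frac{71}{352} + \frac{\sqrt{5}}{440} \approx 0.20679$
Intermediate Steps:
$m{\left(w \right)} = 6 + w$ ($m{\left(w \right)} = w + 6 = 6 + w$)
$c{\left(u \right)} = - 9 u - \frac{9}{-6 + u}$ ($c{\left(u \right)} = - 9 \left(u + \frac{1}{-6 + u}\right) = - 9 u - \frac{9}{-6 + u}$)
$o = \frac{4 \sqrt{5}}{5}$ ($o = \sqrt{\frac{9 \left(-1 - 11^{2} + 6 \cdot 11\right)}{-6 + 11} + 104} = \sqrt{\frac{9 \left(-1 - 121 + 66\right)}{5} + 104} = \sqrt{9 \cdot \frac{1}{5} \left(-1 - 121 + 66\right) + 104} = \sqrt{9 \cdot \frac{1}{5} \left(-56\right) + 104} = \sqrt{- \frac{504}{5} + 104} = \sqrt{\frac{16}{5}} = \frac{4 \sqrt{5}}{5} \approx 1.7889$)
$\frac{o + 71}{333 - \left(-24 + m{\left(-1 \right)}\right)} = \frac{\frac{4 \sqrt{5}}{5} + 71}{333 + \left(24 - \left(6 - 1\right)\right)} = \frac{71 + \frac{4 \sqrt{5}}{5}}{333 + \left(24 - 5\right)} = \frac{71 + \frac{4 \sqrt{5}}{5}}{333 + 19} = \frac{71 + \frac{4 \sqrt{5}}{5}}{352} = \left(71 + \frac{4 \sqrt{5}}{5}\right) \frac{1}{352} = \frac{71}{352} + \frac{\sqrt{5}}{440}$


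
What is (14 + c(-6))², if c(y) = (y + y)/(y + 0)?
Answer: 256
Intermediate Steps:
c(y) = 2 (c(y) = (2*y)/y = 2)
(14 + c(-6))² = (14 + 2)² = 16² = 256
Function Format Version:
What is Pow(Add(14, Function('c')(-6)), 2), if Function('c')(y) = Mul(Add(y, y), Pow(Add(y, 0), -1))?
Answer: 256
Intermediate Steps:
Function('c')(y) = 2 (Function('c')(y) = Mul(Mul(2, y), Pow(y, -1)) = 2)
Pow(Add(14, Function('c')(-6)), 2) = Pow(Add(14, 2), 2) = Pow(16, 2) = 256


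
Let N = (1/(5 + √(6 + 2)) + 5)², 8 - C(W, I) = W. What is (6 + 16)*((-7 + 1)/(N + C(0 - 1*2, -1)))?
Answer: -13442/3867 - 440*√2/3867 ≈ -3.6370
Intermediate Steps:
C(W, I) = 8 - W
N = (5 + 1/(5 + 2*√2))² (N = (1/(5 + √8) + 5)² = (1/(5 + 2*√2) + 5)² = (5 + 1/(5 + 2*√2))² ≈ 26.294)
(6 + 16)*((-7 + 1)/(N + C(0 - 1*2, -1))) = (6 + 16)*((-7 + 1)/((8108/289 - 360*√2/289) + (8 - (0 - 1*2)))) = 22*(-6/((8108/289 - 360*√2/289) + (8 - (0 - 2)))) = 22*(-6/((8108/289 - 360*√2/289) + (8 - 1*(-2)))) = 22*(-6/((8108/289 - 360*√2/289) + (8 + 2))) = 22*(-6/((8108/289 - 360*√2/289) + 10)) = 22*(-6/(10998/289 - 360*√2/289)) = -132/(10998/289 - 360*√2/289)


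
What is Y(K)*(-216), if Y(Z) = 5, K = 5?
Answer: -1080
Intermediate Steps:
Y(K)*(-216) = 5*(-216) = -1080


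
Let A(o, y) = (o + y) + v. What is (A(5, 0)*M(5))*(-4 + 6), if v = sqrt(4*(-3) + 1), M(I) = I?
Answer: 50 + 10*I*sqrt(11) ≈ 50.0 + 33.166*I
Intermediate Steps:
v = I*sqrt(11) (v = sqrt(-12 + 1) = sqrt(-11) = I*sqrt(11) ≈ 3.3166*I)
A(o, y) = o + y + I*sqrt(11) (A(o, y) = (o + y) + I*sqrt(11) = o + y + I*sqrt(11))
(A(5, 0)*M(5))*(-4 + 6) = ((5 + 0 + I*sqrt(11))*5)*(-4 + 6) = ((5 + I*sqrt(11))*5)*2 = (25 + 5*I*sqrt(11))*2 = 50 + 10*I*sqrt(11)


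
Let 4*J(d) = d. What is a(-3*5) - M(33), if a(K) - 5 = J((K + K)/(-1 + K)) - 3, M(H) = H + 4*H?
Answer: -5201/32 ≈ -162.53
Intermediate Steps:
J(d) = d/4
M(H) = 5*H
a(K) = 2 + K/(2*(-1 + K)) (a(K) = 5 + (((K + K)/(-1 + K))/4 - 3) = 5 + (((2*K)/(-1 + K))/4 - 3) = 5 + ((2*K/(-1 + K))/4 - 3) = 5 + (K/(2*(-1 + K)) - 3) = 5 + (-3 + K/(2*(-1 + K))) = 2 + K/(2*(-1 + K)))
a(-3*5) - M(33) = (-4 + 5*(-3*5))/(2*(-1 - 3*5)) - 5*33 = (-4 + 5*(-15))/(2*(-1 - 15)) - 1*165 = (½)*(-4 - 75)/(-16) - 165 = (½)*(-1/16)*(-79) - 165 = 79/32 - 165 = -5201/32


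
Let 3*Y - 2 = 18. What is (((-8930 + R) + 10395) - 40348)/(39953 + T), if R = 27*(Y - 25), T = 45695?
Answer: -19689/42824 ≈ -0.45977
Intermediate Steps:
Y = 20/3 (Y = ⅔ + (⅓)*18 = ⅔ + 6 = 20/3 ≈ 6.6667)
R = -495 (R = 27*(20/3 - 25) = 27*(-55/3) = -495)
(((-8930 + R) + 10395) - 40348)/(39953 + T) = (((-8930 - 495) + 10395) - 40348)/(39953 + 45695) = ((-9425 + 10395) - 40348)/85648 = (970 - 40348)*(1/85648) = -39378*1/85648 = -19689/42824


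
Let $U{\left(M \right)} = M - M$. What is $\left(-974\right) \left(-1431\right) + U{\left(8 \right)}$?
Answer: $1393794$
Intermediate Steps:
$U{\left(M \right)} = 0$
$\left(-974\right) \left(-1431\right) + U{\left(8 \right)} = \left(-974\right) \left(-1431\right) + 0 = 1393794 + 0 = 1393794$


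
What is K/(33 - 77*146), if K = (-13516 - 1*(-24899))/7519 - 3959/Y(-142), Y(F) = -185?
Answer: -861448/421402355 ≈ -0.0020442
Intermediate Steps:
K = 861448/37595 (K = (-13516 - 1*(-24899))/7519 - 3959/(-185) = (-13516 + 24899)*(1/7519) - 3959*(-1/185) = 11383*(1/7519) + 107/5 = 11383/7519 + 107/5 = 861448/37595 ≈ 22.914)
K/(33 - 77*146) = 861448/(37595*(33 - 77*146)) = 861448/(37595*(33 - 11242)) = (861448/37595)/(-11209) = (861448/37595)*(-1/11209) = -861448/421402355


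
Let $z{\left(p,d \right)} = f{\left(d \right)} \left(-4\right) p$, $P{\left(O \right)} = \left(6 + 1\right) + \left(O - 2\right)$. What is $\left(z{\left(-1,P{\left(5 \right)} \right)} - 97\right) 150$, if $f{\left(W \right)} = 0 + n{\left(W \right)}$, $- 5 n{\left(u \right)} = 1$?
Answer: $-14670$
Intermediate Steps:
$n{\left(u \right)} = - \frac{1}{5}$ ($n{\left(u \right)} = \left(- \frac{1}{5}\right) 1 = - \frac{1}{5}$)
$P{\left(O \right)} = 5 + O$ ($P{\left(O \right)} = 7 + \left(-2 + O\right) = 5 + O$)
$f{\left(W \right)} = - \frac{1}{5}$ ($f{\left(W \right)} = 0 - \frac{1}{5} = - \frac{1}{5}$)
$z{\left(p,d \right)} = \frac{4 p}{5}$ ($z{\left(p,d \right)} = \left(- \frac{1}{5}\right) \left(-4\right) p = \frac{4 p}{5}$)
$\left(z{\left(-1,P{\left(5 \right)} \right)} - 97\right) 150 = \left(\frac{4}{5} \left(-1\right) - 97\right) 150 = \left(- \frac{4}{5} - 97\right) 150 = \left(- \frac{489}{5}\right) 150 = -14670$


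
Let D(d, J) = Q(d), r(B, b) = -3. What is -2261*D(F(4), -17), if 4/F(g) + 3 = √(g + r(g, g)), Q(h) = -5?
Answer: 11305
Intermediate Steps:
F(g) = 4/(-3 + √(-3 + g)) (F(g) = 4/(-3 + √(g - 3)) = 4/(-3 + √(-3 + g)))
D(d, J) = -5
-2261*D(F(4), -17) = -2261*(-5) = 11305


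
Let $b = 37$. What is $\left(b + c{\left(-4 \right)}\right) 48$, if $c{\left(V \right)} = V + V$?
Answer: $1392$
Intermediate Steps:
$c{\left(V \right)} = 2 V$
$\left(b + c{\left(-4 \right)}\right) 48 = \left(37 + 2 \left(-4\right)\right) 48 = \left(37 - 8\right) 48 = 29 \cdot 48 = 1392$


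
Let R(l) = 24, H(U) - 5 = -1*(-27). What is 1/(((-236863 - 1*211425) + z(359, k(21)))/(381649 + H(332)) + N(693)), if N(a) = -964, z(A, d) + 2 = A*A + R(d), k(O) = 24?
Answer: -381681/368259869 ≈ -0.0010364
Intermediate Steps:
H(U) = 32 (H(U) = 5 - 1*(-27) = 5 + 27 = 32)
z(A, d) = 22 + A² (z(A, d) = -2 + (A*A + 24) = -2 + (A² + 24) = -2 + (24 + A²) = 22 + A²)
1/(((-236863 - 1*211425) + z(359, k(21)))/(381649 + H(332)) + N(693)) = 1/(((-236863 - 1*211425) + (22 + 359²))/(381649 + 32) - 964) = 1/(((-236863 - 211425) + (22 + 128881))/381681 - 964) = 1/((-448288 + 128903)*(1/381681) - 964) = 1/(-319385*1/381681 - 964) = 1/(-319385/381681 - 964) = 1/(-368259869/381681) = -381681/368259869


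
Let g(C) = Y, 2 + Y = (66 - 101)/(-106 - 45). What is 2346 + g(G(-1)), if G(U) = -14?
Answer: 353979/151 ≈ 2344.2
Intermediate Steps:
Y = -267/151 (Y = -2 + (66 - 101)/(-106 - 45) = -2 - 35/(-151) = -2 - 35*(-1/151) = -2 + 35/151 = -267/151 ≈ -1.7682)
g(C) = -267/151
2346 + g(G(-1)) = 2346 - 267/151 = 353979/151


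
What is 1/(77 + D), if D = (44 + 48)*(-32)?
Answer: -1/2867 ≈ -0.00034880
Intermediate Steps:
D = -2944 (D = 92*(-32) = -2944)
1/(77 + D) = 1/(77 - 2944) = 1/(-2867) = -1/2867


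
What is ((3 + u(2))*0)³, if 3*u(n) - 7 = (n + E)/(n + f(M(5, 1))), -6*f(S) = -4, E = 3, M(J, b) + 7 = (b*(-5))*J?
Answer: 0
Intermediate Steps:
M(J, b) = -7 - 5*J*b (M(J, b) = -7 + (b*(-5))*J = -7 + (-5*b)*J = -7 - 5*J*b)
f(S) = ⅔ (f(S) = -⅙*(-4) = ⅔)
u(n) = 7/3 + (3 + n)/(3*(⅔ + n)) (u(n) = 7/3 + ((n + 3)/(n + ⅔))/3 = 7/3 + ((3 + n)/(⅔ + n))/3 = 7/3 + (3 + n)/(3*(⅔ + n)))
((3 + u(2))*0)³ = ((3 + (23 + 24*2)/(3*(2 + 3*2)))*0)³ = ((3 + (23 + 48)/(3*(2 + 6)))*0)³ = ((3 + (⅓)*71/8)*0)³ = ((3 + (⅓)*(⅛)*71)*0)³ = ((3 + 71/24)*0)³ = ((143/24)*0)³ = 0³ = 0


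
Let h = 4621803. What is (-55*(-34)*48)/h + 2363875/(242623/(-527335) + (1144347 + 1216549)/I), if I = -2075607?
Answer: -3986083583458389578552555/2693853449981021921 ≈ -1.4797e+6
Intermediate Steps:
(-55*(-34)*48)/h + 2363875/(242623/(-527335) + (1144347 + 1216549)/I) = (-55*(-34)*48)/4621803 + 2363875/(242623/(-527335) + (1144347 + 1216549)/(-2075607)) = (1870*48)*(1/4621803) + 2363875/(242623*(-1/527335) + 2360896*(-1/2075607)) = 89760*(1/4621803) + 2363875/(-242623/527335 - 2360896/2075607) = 29920/1540601 + 2363875/(-1748573089321/1094540217345) = 29920/1540601 + 2363875*(-1094540217345/1748573089321) = 29920/1540601 - 2587356256276411875/1748573089321 = -3986083583458389578552555/2693853449981021921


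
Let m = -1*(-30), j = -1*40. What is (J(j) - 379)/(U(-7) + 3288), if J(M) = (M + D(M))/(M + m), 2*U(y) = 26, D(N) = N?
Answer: -371/3301 ≈ -0.11239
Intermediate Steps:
j = -40
U(y) = 13 (U(y) = (½)*26 = 13)
m = 30
J(M) = 2*M/(30 + M) (J(M) = (M + M)/(M + 30) = (2*M)/(30 + M) = 2*M/(30 + M))
(J(j) - 379)/(U(-7) + 3288) = (2*(-40)/(30 - 40) - 379)/(13 + 3288) = (2*(-40)/(-10) - 379)/3301 = (2*(-40)*(-⅒) - 379)*(1/3301) = (8 - 379)*(1/3301) = -371*1/3301 = -371/3301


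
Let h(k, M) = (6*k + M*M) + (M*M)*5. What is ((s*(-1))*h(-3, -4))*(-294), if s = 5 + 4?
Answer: 206388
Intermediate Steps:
h(k, M) = 6*k + 6*M**2 (h(k, M) = (6*k + M**2) + M**2*5 = (M**2 + 6*k) + 5*M**2 = 6*k + 6*M**2)
s = 9
((s*(-1))*h(-3, -4))*(-294) = ((9*(-1))*(6*(-3) + 6*(-4)**2))*(-294) = -9*(-18 + 6*16)*(-294) = -9*(-18 + 96)*(-294) = -9*78*(-294) = -702*(-294) = 206388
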